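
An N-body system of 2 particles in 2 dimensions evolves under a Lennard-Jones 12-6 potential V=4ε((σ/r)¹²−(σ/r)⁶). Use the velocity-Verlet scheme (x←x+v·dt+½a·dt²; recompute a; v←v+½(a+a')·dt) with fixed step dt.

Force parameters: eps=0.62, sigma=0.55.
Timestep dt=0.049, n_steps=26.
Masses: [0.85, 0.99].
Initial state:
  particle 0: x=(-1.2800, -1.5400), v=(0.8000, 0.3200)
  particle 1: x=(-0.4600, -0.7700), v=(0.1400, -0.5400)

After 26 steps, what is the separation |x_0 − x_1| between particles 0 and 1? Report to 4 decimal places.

step 0: x0=(-1.2800, -1.5400) x1=(-0.4600, -0.7700)
step 1: x0=(-1.2406, -1.5242) x1=(-0.4533, -0.7966)
step 2: x0=(-1.2007, -1.5078) x1=(-0.4470, -0.8236)
step 3: x0=(-1.1601, -1.4909) x1=(-0.4414, -0.8512)
step 4: x0=(-1.1185, -1.4729) x1=(-0.4366, -0.8796)
step 5: x0=(-1.0752, -1.4536) x1=(-0.4333, -0.9091)
step 6: x0=(-1.0294, -1.4322) x1=(-0.4321, -0.9405)
step 7: x0=(-0.9796, -1.4075) x1=(-0.4343, -0.9748)
step 8: x0=(-0.9239, -1.3780) x1=(-0.4416, -1.0130)
step 9: x0=(-0.8723, -1.3517) x1=(-0.4454, -1.0486)
step 10: x0=(-0.9692, -1.4308) x1=(-0.3217, -0.9937)
step 11: x0=(-1.0620, -1.5071) x1=(-0.2015, -0.9412)
step 12: x0=(-1.1540, -1.5829) x1=(-0.0819, -0.8891)
step 13: x0=(-1.2459, -1.6586) x1=(0.0374, -0.8371)
step 14: x0=(-1.3377, -1.7343) x1=(0.1568, -0.7851)
step 15: x0=(-1.4295, -1.8100) x1=(0.2761, -0.7332)
step 16: x0=(-1.5213, -1.8856) x1=(0.3954, -0.6812)
step 17: x0=(-1.6131, -1.9613) x1=(0.5148, -0.6293)
step 18: x0=(-1.7049, -2.0369) x1=(0.6341, -0.5773)
step 19: x0=(-1.7966, -2.1126) x1=(0.7534, -0.5253)
step 20: x0=(-1.8884, -2.1882) x1=(0.8727, -0.4734)
step 21: x0=(-1.9802, -2.2639) x1=(0.9920, -0.4214)
step 22: x0=(-2.0720, -2.3395) x1=(1.1113, -0.3695)
step 23: x0=(-2.1638, -2.4152) x1=(1.2307, -0.3175)
step 24: x0=(-2.2555, -2.4908) x1=(1.3500, -0.2656)
step 25: x0=(-2.3473, -2.5665) x1=(1.4693, -0.2136)
step 26: x0=(-2.4391, -2.6421) x1=(1.5886, -0.1616)

4.7303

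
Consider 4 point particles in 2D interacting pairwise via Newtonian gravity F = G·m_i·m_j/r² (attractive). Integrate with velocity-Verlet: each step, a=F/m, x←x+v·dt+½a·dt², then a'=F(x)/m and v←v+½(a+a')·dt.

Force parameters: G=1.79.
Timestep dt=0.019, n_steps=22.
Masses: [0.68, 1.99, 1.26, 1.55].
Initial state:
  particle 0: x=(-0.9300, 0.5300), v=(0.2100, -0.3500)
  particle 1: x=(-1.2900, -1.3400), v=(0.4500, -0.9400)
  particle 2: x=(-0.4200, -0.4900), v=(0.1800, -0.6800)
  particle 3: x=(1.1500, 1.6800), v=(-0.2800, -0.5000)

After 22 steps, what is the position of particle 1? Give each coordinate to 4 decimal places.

(-0.9881, -1.5821)

step 0: x0=(-0.9300, 0.5300) x1=(-1.2900, -1.3400) x2=(-0.4200, -0.4900) x3=(1.1500, 1.6800)
step 1: x0=(-0.9258, 0.5229) x1=(-1.2812, -1.3576) x2=(-0.4169, -0.5030) x3=(1.1446, 1.6704)
step 2: x0=(-0.9213, 0.5151) x1=(-1.2720, -1.3746) x2=(-0.4145, -0.5162) x3=(1.1390, 1.6606)
step 3: x0=(-0.9164, 0.5064) x1=(-1.2623, -1.3911) x2=(-0.4128, -0.5297) x3=(1.1332, 1.6506)
step 4: x0=(-0.9111, 0.4969) x1=(-1.2522, -1.4070) x2=(-0.4118, -0.5433) x3=(1.1272, 1.6404)
step 5: x0=(-0.9055, 0.4866) x1=(-1.2416, -1.4223) x2=(-0.4115, -0.5571) x3=(1.1210, 1.6300)
step 6: x0=(-0.8995, 0.4755) x1=(-1.2305, -1.4371) x2=(-0.4118, -0.5712) x3=(1.1147, 1.6194)
step 7: x0=(-0.8931, 0.4636) x1=(-1.2190, -1.4512) x2=(-0.4128, -0.5856) x3=(1.1081, 1.6086)
step 8: x0=(-0.8864, 0.4510) x1=(-1.2070, -1.4648) x2=(-0.4145, -0.6001) x3=(1.1014, 1.5976)
step 9: x0=(-0.8793, 0.4375) x1=(-1.1946, -1.4778) x2=(-0.4169, -0.6150) x3=(1.0945, 1.5864)
step 10: x0=(-0.8719, 0.4232) x1=(-1.1817, -1.4901) x2=(-0.4200, -0.6302) x3=(1.0874, 1.5750)
step 11: x0=(-0.8641, 0.4081) x1=(-1.1684, -1.5018) x2=(-0.4238, -0.6456) x3=(1.0801, 1.5634)
step 12: x0=(-0.8559, 0.3922) x1=(-1.1546, -1.5129) x2=(-0.4282, -0.6614) x3=(1.0726, 1.5516)
step 13: x0=(-0.8474, 0.3754) x1=(-1.1403, -1.5233) x2=(-0.4334, -0.6775) x3=(1.0649, 1.5395)
step 14: x0=(-0.8386, 0.3579) x1=(-1.1255, -1.5330) x2=(-0.4394, -0.6940) x3=(1.0570, 1.5273)
step 15: x0=(-0.8294, 0.3395) x1=(-1.1102, -1.5420) x2=(-0.4460, -0.7109) x3=(1.0489, 1.5148)
step 16: x0=(-0.8198, 0.3202) x1=(-1.0944, -1.5503) x2=(-0.4534, -0.7283) x3=(1.0407, 1.5021)
step 17: x0=(-0.8099, 0.3001) x1=(-1.0780, -1.5577) x2=(-0.4616, -0.7461) x3=(1.0322, 1.4892)
step 18: x0=(-0.7997, 0.2791) x1=(-1.0612, -1.5644) x2=(-0.4706, -0.7645) x3=(1.0236, 1.4761)
step 19: x0=(-0.7892, 0.2571) x1=(-1.0438, -1.5703) x2=(-0.4804, -0.7835) x3=(1.0147, 1.4627)
step 20: x0=(-0.7783, 0.2343) x1=(-1.0258, -1.5752) x2=(-0.4910, -0.8030) x3=(1.0057, 1.4491)
step 21: x0=(-0.7671, 0.2105) x1=(-1.0072, -1.5792) x2=(-0.5024, -0.8234) x3=(0.9965, 1.4353)
step 22: x0=(-0.7556, 0.1858) x1=(-0.9881, -1.5821) x2=(-0.5148, -0.8445) x3=(0.9870, 1.4213)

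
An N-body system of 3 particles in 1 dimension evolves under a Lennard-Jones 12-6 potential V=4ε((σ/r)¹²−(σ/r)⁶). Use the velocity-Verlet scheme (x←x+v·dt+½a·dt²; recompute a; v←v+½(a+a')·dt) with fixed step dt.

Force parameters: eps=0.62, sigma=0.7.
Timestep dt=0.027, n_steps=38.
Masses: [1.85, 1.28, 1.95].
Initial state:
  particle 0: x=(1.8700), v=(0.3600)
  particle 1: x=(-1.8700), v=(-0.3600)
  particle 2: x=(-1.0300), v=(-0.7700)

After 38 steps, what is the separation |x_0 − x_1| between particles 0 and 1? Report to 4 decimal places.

4.6758

step 0: x0=(1.8700) x1=(-1.8700) x2=(-1.0300)
step 1: x0=(1.8797) x1=(-1.8792) x2=(-1.0512)
step 2: x0=(1.8894) x1=(-1.8873) x2=(-1.0730)
step 3: x0=(1.8992) x1=(-1.8947) x2=(-1.0953)
step 4: x0=(1.9089) x1=(-1.9015) x2=(-1.1180)
step 5: x0=(1.9186) x1=(-1.9085) x2=(-1.1406)
step 6: x0=(1.9283) x1=(-1.9164) x2=(-1.1626)
step 7: x0=(1.9380) x1=(-1.9263) x2=(-1.1832)
step 8: x0=(1.9477) x1=(-1.9394) x2=(-1.2018)
step 9: x0=(1.9575) x1=(-1.9564) x2=(-1.2178)
step 10: x0=(1.9672) x1=(-1.9771) x2=(-1.2314)
step 11: x0=(1.9769) x1=(-2.0007) x2=(-1.2431)
step 12: x0=(1.9866) x1=(-2.0259) x2=(-1.2537)
step 13: x0=(1.9963) x1=(-2.0519) x2=(-1.2638)
step 14: x0=(2.0060) x1=(-2.0777) x2=(-1.2740)
step 15: x0=(2.0158) x1=(-2.1030) x2=(-1.2846)
step 16: x0=(2.0255) x1=(-2.1273) x2=(-1.2958)
step 17: x0=(2.0352) x1=(-2.1507) x2=(-1.3076)
step 18: x0=(2.0449) x1=(-2.1729) x2=(-1.3202)
step 19: x0=(2.0546) x1=(-2.1939) x2=(-1.3336)
step 20: x0=(2.0643) x1=(-2.2137) x2=(-1.3477)
step 21: x0=(2.0741) x1=(-2.2323) x2=(-1.3627)
step 22: x0=(2.0838) x1=(-2.2497) x2=(-1.3784)
step 23: x0=(2.0935) x1=(-2.2659) x2=(-1.3950)
step 24: x0=(2.1032) x1=(-2.2809) x2=(-1.4123)
step 25: x0=(2.1129) x1=(-2.2947) x2=(-1.4304)
step 26: x0=(2.1226) x1=(-2.3073) x2=(-1.4493)
step 27: x0=(2.1323) x1=(-2.3186) x2=(-1.4690)
step 28: x0=(2.1420) x1=(-2.3288) x2=(-1.4895)
step 29: x0=(2.1518) x1=(-2.3379) x2=(-1.5107)
step 30: x0=(2.1615) x1=(-2.3460) x2=(-1.5325)
step 31: x0=(2.1712) x1=(-2.3533) x2=(-1.5549)
step 32: x0=(2.1809) x1=(-2.3602) x2=(-1.5775)
step 33: x0=(2.1906) x1=(-2.3672) x2=(-1.6001)
step 34: x0=(2.2003) x1=(-2.3752) x2=(-1.6220)
step 35: x0=(2.2100) x1=(-2.3852) x2=(-1.6426)
step 36: x0=(2.2198) x1=(-2.3986) x2=(-1.6610)
step 37: x0=(2.2295) x1=(-2.4157) x2=(-1.6769)
step 38: x0=(2.2392) x1=(-2.4366) x2=(-1.6904)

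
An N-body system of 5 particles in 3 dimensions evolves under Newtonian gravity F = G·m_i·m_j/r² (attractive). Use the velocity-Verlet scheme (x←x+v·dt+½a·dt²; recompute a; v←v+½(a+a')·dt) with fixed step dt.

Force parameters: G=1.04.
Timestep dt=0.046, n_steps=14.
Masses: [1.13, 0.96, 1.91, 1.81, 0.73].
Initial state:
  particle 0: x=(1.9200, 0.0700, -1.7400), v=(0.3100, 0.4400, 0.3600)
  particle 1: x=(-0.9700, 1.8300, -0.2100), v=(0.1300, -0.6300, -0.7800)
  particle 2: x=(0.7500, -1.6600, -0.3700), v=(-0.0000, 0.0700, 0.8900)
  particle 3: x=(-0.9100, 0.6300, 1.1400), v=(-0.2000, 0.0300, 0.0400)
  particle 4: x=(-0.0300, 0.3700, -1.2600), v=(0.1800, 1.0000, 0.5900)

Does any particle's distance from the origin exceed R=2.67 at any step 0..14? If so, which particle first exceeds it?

no

step 0: x0=(1.9200, 0.0700, -1.7400) x1=(-0.9700, 1.8300, -0.2100) x2=(0.7500, -1.6600, -0.3700) x3=(-0.9100, 0.6300, 1.1400) x4=(-0.0300, 0.3700, -1.2600)
step 1: x0=(1.9338, 0.0901, -1.7231) x1=(-0.9638, 1.8003, -0.2456) x2=(0.7499, -1.6563, -0.3291) x3=(-0.9190, 0.6314, 1.1413) x4=(-0.0215, 0.4158, -1.2324)
step 2: x0=(1.9466, 0.1099, -1.7055) x1=(-0.9570, 1.7692, -0.2805) x2=(0.7497, -1.6517, -0.2884) x3=(-0.9276, 0.6329, 1.1417) x4=(-0.0127, 0.4614, -1.2038)
step 3: x0=(1.9584, 0.1294, -1.6872) x1=(-0.9498, 1.7367, -0.3148) x2=(0.7492, -1.6462, -0.2478) x3=(-0.9358, 0.6345, 1.1409) x4=(-0.0037, 0.5067, -1.1741)
step 4: x0=(1.9693, 0.1487, -1.6683) x1=(-0.9420, 1.7027, -0.3485) x2=(0.7486, -1.6398, -0.2073) x3=(-0.9436, 0.6361, 1.1392) x4=(0.0055, 0.5518, -1.1435)
step 5: x0=(1.9792, 0.1677, -1.6487) x1=(-0.9335, 1.6673, -0.3815) x2=(0.7478, -1.6324, -0.1670) x3=(-0.9510, 0.6377, 1.1364) x4=(0.0148, 0.5967, -1.1117)
step 6: x0=(1.9882, 0.1865, -1.6284) x1=(-0.9244, 1.6305, -0.4139) x2=(0.7467, -1.6242, -0.1268) x3=(-0.9579, 0.6394, 1.1326) x4=(0.0241, 0.6415, -1.0789)
step 7: x0=(1.9963, 0.2050, -1.6075) x1=(-0.9146, 1.5922, -0.4456) x2=(0.7455, -1.6151, -0.0867) x3=(-0.9643, 0.6411, 1.1277) x4=(0.0333, 0.6862, -1.0450)
step 8: x0=(2.0034, 0.2234, -1.5859) x1=(-0.9039, 1.5525, -0.4767) x2=(0.7441, -1.6051, -0.0468) x3=(-0.9702, 0.6427, 1.1218) x4=(0.0422, 0.7308, -1.0100)
step 9: x0=(2.0095, 0.2415, -1.5637) x1=(-0.8924, 1.5113, -0.5072) x2=(0.7424, -1.5941, -0.0070) x3=(-0.9757, 0.6443, 1.1147) x4=(0.0507, 0.7754, -0.9738)
step 10: x0=(2.0148, 0.2595, -1.5408) x1=(-0.8799, 1.4686, -0.5370) x2=(0.7405, -1.5823, 0.0326) x3=(-0.9806, 0.6459, 1.1066) x4=(0.0586, 0.8200, -0.9364)
step 11: x0=(2.0190, 0.2772, -1.5172) x1=(-0.8662, 1.4244, -0.5661) x2=(0.7384, -1.5696, 0.0721) x3=(-0.9849, 0.6474, 1.0974) x4=(0.0657, 0.8646, -0.8978)
step 12: x0=(2.0223, 0.2948, -1.4931) x1=(-0.8512, 1.3787, -0.5945) x2=(0.7361, -1.5560, 0.1115) x3=(-0.9887, 0.6489, 1.0871) x4=(0.0717, 0.9094, -0.8580)
step 13: x0=(2.0247, 0.3122, -1.4683) x1=(-0.8347, 1.3315, -0.6222) x2=(0.7335, -1.5415, 0.1507) x3=(-0.9919, 0.6503, 1.0757) x4=(0.0764, 0.9542, -0.8170)
step 14: x0=(2.0261, 0.3294, -1.4428) x1=(-0.8164, 1.2829, -0.6491) x2=(0.7306, -1.5261, 0.1898) x3=(-0.9944, 0.6515, 1.0632) x4=(0.0794, 0.9989, -0.7749)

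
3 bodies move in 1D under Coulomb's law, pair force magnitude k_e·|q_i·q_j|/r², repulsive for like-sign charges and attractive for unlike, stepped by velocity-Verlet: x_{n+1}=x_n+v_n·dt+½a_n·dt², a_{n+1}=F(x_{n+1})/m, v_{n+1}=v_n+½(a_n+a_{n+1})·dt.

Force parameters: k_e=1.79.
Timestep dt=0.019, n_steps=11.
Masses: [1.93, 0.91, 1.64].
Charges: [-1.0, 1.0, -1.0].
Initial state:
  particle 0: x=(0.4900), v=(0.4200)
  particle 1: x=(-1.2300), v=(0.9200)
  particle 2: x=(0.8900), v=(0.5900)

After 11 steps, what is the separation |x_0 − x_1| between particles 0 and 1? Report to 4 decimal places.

step 0: x0=(0.4900) x1=(-1.2300) x2=(0.8900)
step 1: x0=(0.4969) x1=(-1.2123) x2=(0.9024)
step 2: x0=(0.5016) x1=(-1.1942) x2=(0.9171)
step 3: x0=(0.5043) x1=(-1.1758) x2=(0.9340)
step 4: x0=(0.5050) x1=(-1.1569) x2=(0.9529)
step 5: x0=(0.5040) x1=(-1.1375) x2=(0.9738)
step 6: x0=(0.5013) x1=(-1.1178) x2=(0.9963)
step 7: x0=(0.4971) x1=(-1.0976) x2=(1.0203)
step 8: x0=(0.4915) x1=(-1.0770) x2=(1.0457)
step 9: x0=(0.4848) x1=(-1.0560) x2=(1.0723)
step 10: x0=(0.4769) x1=(-1.0345) x2=(1.0999)
step 11: x0=(0.4680) x1=(-1.0125) x2=(1.1285)

1.4805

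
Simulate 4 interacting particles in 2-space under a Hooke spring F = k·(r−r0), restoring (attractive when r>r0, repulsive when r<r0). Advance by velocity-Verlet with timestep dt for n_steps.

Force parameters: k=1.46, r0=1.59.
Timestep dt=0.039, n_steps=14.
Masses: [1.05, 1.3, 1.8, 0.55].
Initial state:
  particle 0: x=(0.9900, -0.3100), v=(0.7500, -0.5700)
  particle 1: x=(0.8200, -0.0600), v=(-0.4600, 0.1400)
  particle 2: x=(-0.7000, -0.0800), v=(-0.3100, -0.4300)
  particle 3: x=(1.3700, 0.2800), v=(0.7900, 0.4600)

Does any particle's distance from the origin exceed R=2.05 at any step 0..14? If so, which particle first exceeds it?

step 0: x0=(0.9900, -0.3100) x1=(0.8200, -0.0600) x2=(-0.7000, -0.0800) x3=(1.3700, 0.2800)
step 1: x0=(1.0194, -0.3341) x1=(0.8008, -0.0541) x2=(-0.7118, -0.0967) x3=(1.4024, 0.3003)
step 2: x0=(1.0491, -0.3618) x1=(0.7792, -0.0472) x2=(-0.7227, -0.1134) x3=(1.4374, 0.3249)
step 3: x0=(1.0792, -0.3928) x1=(0.7551, -0.0395) x2=(-0.7328, -0.1299) x3=(1.4745, 0.3535)
step 4: x0=(1.1097, -0.4268) x1=(0.7288, -0.0311) x2=(-0.7419, -0.1463) x3=(1.5132, 0.3857)
step 5: x0=(1.1404, -0.4636) x1=(0.7003, -0.0219) x2=(-0.7500, -0.1625) x3=(1.5527, 0.4209)
step 6: x0=(1.1714, -0.5030) x1=(0.6700, -0.0120) x2=(-0.7568, -0.1786) x3=(1.5924, 0.4589)
step 7: x0=(1.2025, -0.5446) x1=(0.6380, -0.0015) x2=(-0.7625, -0.1945) x3=(1.6317, 0.4989)
step 8: x0=(1.2335, -0.5881) x1=(0.6046, 0.0097) x2=(-0.7667, -0.2102) x3=(1.6699, 0.5406)
step 9: x0=(1.2645, -0.6332) x1=(0.5700, 0.0214) x2=(-0.7695, -0.2257) x3=(1.7064, 0.5832)
step 10: x0=(1.2953, -0.6796) x1=(0.5346, 0.0338) x2=(-0.7709, -0.2410) x3=(1.7406, 0.6263)
step 11: x0=(1.3256, -0.7271) x1=(0.4985, 0.0467) x2=(-0.7706, -0.2561) x3=(1.7719, 0.6692)
step 12: x0=(1.3555, -0.7752) x1=(0.4620, 0.0600) x2=(-0.7688, -0.2709) x3=(1.7998, 0.7113)
step 13: x0=(1.3846, -0.8236) x1=(0.4254, 0.0739) x2=(-0.7653, -0.2855) x3=(1.8237, 0.7521)
step 14: x0=(1.4130, -0.8719) x1=(0.3890, 0.0883) x2=(-0.7600, -0.2998) x3=(1.8431, 0.7910)

no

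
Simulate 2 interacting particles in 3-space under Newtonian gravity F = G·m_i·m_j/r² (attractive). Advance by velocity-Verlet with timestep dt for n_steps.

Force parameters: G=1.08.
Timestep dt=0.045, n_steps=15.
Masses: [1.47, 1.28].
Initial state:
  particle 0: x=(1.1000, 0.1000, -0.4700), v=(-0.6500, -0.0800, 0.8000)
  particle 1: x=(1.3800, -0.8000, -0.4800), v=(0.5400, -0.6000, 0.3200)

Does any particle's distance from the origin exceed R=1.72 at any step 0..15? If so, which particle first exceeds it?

step 0: x0=(1.1000, 0.1000, -0.4700) x1=(1.3800, -0.8000, -0.4800)
step 1: x0=(1.0712, 0.0949, -0.4340) x1=(1.4038, -0.8253, -0.4656)
step 2: x0=(1.0434, 0.0870, -0.3981) x1=(1.4264, -0.8474, -0.4511)
step 3: x0=(1.0167, 0.0767, -0.3624) x1=(1.4478, -0.8666, -0.4364)
step 4: x0=(0.9910, 0.0639, -0.3268) x1=(1.4680, -0.8831, -0.4215)
step 5: x0=(0.9664, 0.0490, -0.2915) x1=(1.4869, -0.8971, -0.4063)
step 6: x0=(0.9430, 0.0320, -0.2564) x1=(1.5046, -0.9087, -0.3909)
step 7: x0=(0.9207, 0.0131, -0.2216) x1=(1.5208, -0.9181, -0.3751)
step 8: x0=(0.8997, -0.0077, -0.1871) x1=(1.5357, -0.9253, -0.3590)
step 9: x0=(0.8798, -0.0303, -0.1529) x1=(1.5492, -0.9305, -0.3425)
step 10: x0=(0.8613, -0.0547, -0.1191) x1=(1.5612, -0.9337, -0.3256)
step 11: x0=(0.8440, -0.0806, -0.0857) x1=(1.5718, -0.9351, -0.3082)
step 12: x0=(0.8281, -0.1082, -0.0527) x1=(1.5807, -0.9345, -0.2904)
step 13: x0=(0.8137, -0.1373, -0.0201) x1=(1.5880, -0.9323, -0.2720)
step 14: x0=(0.8007, -0.1679, 0.0120) x1=(1.5937, -0.9282, -0.2531)
step 15: x0=(0.7892, -0.2000, 0.0435) x1=(1.5976, -0.9225, -0.2336)

yes, particle 1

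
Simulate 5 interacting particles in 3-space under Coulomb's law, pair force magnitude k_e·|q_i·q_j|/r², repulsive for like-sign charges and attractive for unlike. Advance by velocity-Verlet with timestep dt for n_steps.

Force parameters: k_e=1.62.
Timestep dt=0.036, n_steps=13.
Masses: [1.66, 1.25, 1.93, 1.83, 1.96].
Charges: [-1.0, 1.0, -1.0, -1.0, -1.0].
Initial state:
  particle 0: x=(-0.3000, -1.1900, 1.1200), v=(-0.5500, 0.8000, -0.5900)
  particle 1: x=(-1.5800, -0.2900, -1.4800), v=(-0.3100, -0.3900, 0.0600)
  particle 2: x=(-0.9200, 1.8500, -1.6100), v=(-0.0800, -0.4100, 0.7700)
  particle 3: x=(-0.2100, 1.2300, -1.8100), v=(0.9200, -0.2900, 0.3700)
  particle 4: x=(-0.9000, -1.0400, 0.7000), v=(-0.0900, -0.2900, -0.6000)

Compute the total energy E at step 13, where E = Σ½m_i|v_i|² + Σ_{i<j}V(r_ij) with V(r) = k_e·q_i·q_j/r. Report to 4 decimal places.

6.2493

step 0: x0=(-0.3000, -1.1900, 1.1200) x1=(-1.5800, -0.2900, -1.4800) x2=(-0.9200, 1.8500, -1.6100) x3=(-0.2100, 1.2300, -1.8100) x4=(-0.9000, -1.0400, 0.7000)
step 1: x0=(-0.3189, -1.1615, 1.0994) x1=(-1.5909, -0.3038, -1.4777) x2=(-0.9233, 1.8356, -1.5822) x3=(-0.1765, 1.2191, -1.7969) x4=(-0.9040, -1.0503, 0.6778)
step 2: x0=(-0.3360, -1.1334, 1.0802) x1=(-1.6013, -0.3172, -1.4750) x2=(-0.9276, 1.8217, -1.5542) x3=(-0.1423, 1.2074, -1.7841) x4=(-0.9098, -1.0603, 0.6545)
step 3: x0=(-0.3511, -1.1056, 1.0624) x1=(-1.6111, -0.3301, -1.4719) x2=(-0.9327, 1.8084, -1.5261) x3=(-0.1074, 1.1951, -1.7716) x4=(-0.9172, -1.0702, 0.6298)
step 4: x0=(-0.3644, -1.0780, 1.0461) x1=(-1.6205, -0.3426, -1.4685) x2=(-0.9387, 1.7956, -1.4979) x3=(-0.0718, 1.1820, -1.7595) x4=(-0.9265, -1.0801, 0.6038)
step 5: x0=(-0.3757, -1.0505, 1.0314) x1=(-1.6293, -0.3547, -1.4646) x2=(-0.9455, 1.7832, -1.4695) x3=(-0.0356, 1.1684, -1.7477) x4=(-0.9374, -1.0900, 0.5764)
step 6: x0=(-0.3853, -1.0230, 1.0181) x1=(-1.6376, -0.3664, -1.4604) x2=(-0.9530, 1.7712, -1.4411) x3=(0.0012, 1.1542, -1.7362) x4=(-0.9500, -1.1001, 0.5477)
step 7: x0=(-0.3931, -0.9953, 1.0064) x1=(-1.6453, -0.3777, -1.4557) x2=(-0.9612, 1.7595, -1.4125) x3=(0.0386, 1.1396, -1.7251) x4=(-0.9642, -1.1105, 0.5176)
step 8: x0=(-0.3994, -0.9674, 0.9960) x1=(-1.6525, -0.3887, -1.4505) x2=(-0.9701, 1.7481, -1.3839) x3=(0.0764, 1.1246, -1.7143) x4=(-0.9799, -1.1212, 0.4863)
step 9: x0=(-0.4043, -0.9392, 0.9870) x1=(-1.6592, -0.3992, -1.4448) x2=(-0.9797, 1.7370, -1.3551) x3=(0.1148, 1.1092, -1.7038) x4=(-0.9970, -1.1323, 0.4538)
step 10: x0=(-0.4078, -0.9106, 0.9792) x1=(-1.6653, -0.4095, -1.4387) x2=(-0.9899, 1.7261, -1.3264) x3=(0.1536, 1.0935, -1.6936) x4=(-1.0153, -1.1439, 0.4201)
step 11: x0=(-0.4102, -0.8817, 0.9726) x1=(-1.6708, -0.4194, -1.4321) x2=(-1.0006, 1.7155, -1.2975) x3=(0.1928, 1.0775, -1.6837) x4=(-1.0348, -1.1559, 0.3854)
step 12: x0=(-0.4117, -0.8524, 0.9670) x1=(-1.6759, -0.4290, -1.4249) x2=(-1.0119, 1.7050, -1.2687) x3=(0.2324, 1.0612, -1.6741) x4=(-1.0553, -1.1684, 0.3497)
step 13: x0=(-0.4122, -0.8228, 0.9623) x1=(-1.6803, -0.4382, -1.4172) x2=(-1.0237, 1.6948, -1.2398) x3=(0.2724, 1.0447, -1.6647) x4=(-1.0767, -1.1813, 0.3132)
step 0 velocities: v0=(-0.5500, 0.8000, -0.5900) v1=(-0.3100, -0.3900, 0.0600) v2=(-0.0800, -0.4100, 0.7700) v3=(0.9200, -0.2900, 0.3700) v4=(-0.0900, -0.2900, -0.6000)
step 0: KE=3.3889, PE=2.8616, E=6.2506
step 13 velocities: v0=(-0.0042, 0.8276, -0.1187) v1=(-0.1165, -0.2535, 0.2227) v2=(-0.3348, -0.2835, 0.8019) v3=(1.1154, -0.4606, 0.2558) v4=(-0.6073, -0.3657, -1.0277)
step 13: KE=4.3860, PE=1.8633, E=6.2493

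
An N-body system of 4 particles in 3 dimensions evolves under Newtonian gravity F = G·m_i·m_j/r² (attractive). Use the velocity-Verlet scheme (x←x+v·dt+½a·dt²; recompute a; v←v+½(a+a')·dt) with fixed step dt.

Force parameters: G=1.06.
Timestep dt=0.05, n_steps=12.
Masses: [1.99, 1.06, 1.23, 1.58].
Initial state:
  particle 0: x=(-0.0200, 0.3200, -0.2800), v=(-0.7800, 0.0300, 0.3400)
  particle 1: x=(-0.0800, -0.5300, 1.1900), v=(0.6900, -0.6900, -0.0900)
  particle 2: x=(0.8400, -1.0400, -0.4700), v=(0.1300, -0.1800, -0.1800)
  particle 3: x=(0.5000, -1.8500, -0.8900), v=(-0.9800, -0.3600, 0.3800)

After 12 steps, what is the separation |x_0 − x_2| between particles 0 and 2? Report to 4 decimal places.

1.8991

step 0: x0=(-0.0200, 0.3200, -0.2800) x1=(-0.0800, -0.5300, 1.1900) x2=(0.8400, -1.0400, -0.4700) x3=(0.5000, -1.8500, -0.8900)
step 1: x0=(-0.0586, 0.3204, -0.2628) x1=(-0.0452, -0.5643, 1.1841) x2=(0.8450, -1.0499, -0.4795) x3=(0.4514, -1.8660, -0.8699)
step 2: x0=(-0.0964, 0.3185, -0.2450) x1=(-0.0099, -0.5983, 1.1753) x2=(0.8469, -1.0616, -0.4899) x3=(0.4039, -1.8781, -0.8479)
step 3: x0=(-0.1333, 0.3145, -0.2269) x1=(0.0259, -0.6318, 1.1636) x2=(0.8456, -1.0750, -0.5008) x3=(0.3576, -1.8863, -0.8241)
step 4: x0=(-0.1693, 0.3083, -0.2082) x1=(0.0619, -0.6649, 1.1491) x2=(0.8409, -1.0903, -0.5122) x3=(0.3125, -1.8907, -0.7985)
step 5: x0=(-0.2045, 0.2999, -0.1892) x1=(0.0982, -0.6975, 1.1315) x2=(0.8327, -1.1073, -0.5237) x3=(0.2689, -1.8912, -0.7714)
step 6: x0=(-0.2387, 0.2894, -0.1698) x1=(0.1345, -0.7297, 1.1109) x2=(0.8208, -1.1261, -0.5353) x3=(0.2270, -1.8880, -0.7427)
step 7: x0=(-0.2719, 0.2768, -0.1500) x1=(0.1709, -0.7614, 1.0873) x2=(0.8050, -1.1468, -0.5466) x3=(0.1868, -1.8810, -0.7125)
step 8: x0=(-0.3041, 0.2620, -0.1299) x1=(0.2071, -0.7927, 1.0606) x2=(0.7852, -1.1694, -0.5576) x3=(0.1486, -1.8701, -0.6810)
step 9: x0=(-0.3353, 0.2451, -0.1095) x1=(0.2430, -0.8235, 1.0308) x2=(0.7612, -1.1940, -0.5680) x3=(0.1125, -1.8552, -0.6482)
step 10: x0=(-0.3654, 0.2259, -0.0888) x1=(0.2786, -0.8539, 0.9977) x2=(0.7325, -1.2207, -0.5775) x3=(0.0790, -1.8362, -0.6142)
step 11: x0=(-0.3944, 0.2046, -0.0680) x1=(0.3136, -0.8839, 0.9612) x2=(0.6990, -1.2496, -0.5860) x3=(0.0482, -1.8130, -0.5791)
step 12: x0=(-0.4223, 0.1810, -0.0469) x1=(0.3479, -0.9136, 0.9214) x2=(0.6601, -1.2807, -0.5929) x3=(0.0206, -1.7854, -0.5430)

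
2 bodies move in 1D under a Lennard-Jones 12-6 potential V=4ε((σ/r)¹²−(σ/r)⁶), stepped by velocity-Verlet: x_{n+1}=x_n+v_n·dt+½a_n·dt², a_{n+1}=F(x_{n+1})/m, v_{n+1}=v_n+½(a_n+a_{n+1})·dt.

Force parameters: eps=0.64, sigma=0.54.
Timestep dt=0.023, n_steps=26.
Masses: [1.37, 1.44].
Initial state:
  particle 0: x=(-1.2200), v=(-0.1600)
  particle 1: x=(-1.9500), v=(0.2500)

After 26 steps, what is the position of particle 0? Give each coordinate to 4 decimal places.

(-1.1769)

step 0: x0=(-1.2200) x1=(-1.9500)
step 1: x0=(-1.2241) x1=(-1.9438)
step 2: x0=(-1.2292) x1=(-1.9367)
step 3: x0=(-1.2353) x1=(-1.9287)
step 4: x0=(-1.2424) x1=(-1.9197)
step 5: x0=(-1.2506) x1=(-1.9096)
step 6: x0=(-1.2599) x1=(-1.8985)
step 7: x0=(-1.2701) x1=(-1.8865)
step 8: x0=(-1.2808) x1=(-1.8742)
step 9: x0=(-1.2906) x1=(-1.8626)
step 10: x0=(-1.2974) x1=(-1.8538)
step 11: x0=(-1.2983) x1=(-1.8508)
step 12: x0=(-1.2921) x1=(-1.8544)
step 13: x0=(-1.2813) x1=(-1.8624)
step 14: x0=(-1.2686) x1=(-1.8723)
step 15: x0=(-1.2557) x1=(-1.8823)
step 16: x0=(-1.2436) x1=(-1.8916)
step 17: x0=(-1.2325) x1=(-1.8999)
step 18: x0=(-1.2224) x1=(-1.9072)
step 19: x0=(-1.2135) x1=(-1.9135)
step 20: x0=(-1.2055) x1=(-1.9188)
step 21: x0=(-1.1986) x1=(-1.9231)
step 22: x0=(-1.1926) x1=(-1.9266)
step 23: x0=(-1.1874) x1=(-1.9293)
step 24: x0=(-1.1831) x1=(-1.9311)
step 25: x0=(-1.1796) x1=(-1.9322)
step 26: x0=(-1.1769) x1=(-1.9326)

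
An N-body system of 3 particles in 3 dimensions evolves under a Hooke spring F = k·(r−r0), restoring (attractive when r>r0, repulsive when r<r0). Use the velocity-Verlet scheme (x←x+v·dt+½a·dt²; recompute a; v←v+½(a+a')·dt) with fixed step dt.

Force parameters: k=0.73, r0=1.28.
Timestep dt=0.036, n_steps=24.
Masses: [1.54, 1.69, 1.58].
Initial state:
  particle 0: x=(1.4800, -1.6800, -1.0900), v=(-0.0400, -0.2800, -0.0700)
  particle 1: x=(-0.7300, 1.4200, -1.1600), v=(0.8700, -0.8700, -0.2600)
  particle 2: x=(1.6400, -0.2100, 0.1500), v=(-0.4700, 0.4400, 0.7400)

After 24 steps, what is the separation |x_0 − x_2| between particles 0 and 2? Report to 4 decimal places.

step 0: x0=(1.4800, -1.6800, -1.0900) x1=(-0.7300, 1.4200, -1.1600) x2=(1.6400, -0.2100, 0.1500)
step 1: x0=(1.4781, -1.6893, -1.0924) x1=(-0.6979, 1.3878, -1.1691) x2=(1.6226, -0.1940, 0.1763)
step 2: x0=(1.4754, -1.6970, -1.0946) x1=(-0.6642, 1.3540, -1.1778) x2=(1.6044, -0.1778, 0.2018)
step 3: x0=(1.4718, -1.7032, -1.0965) x1=(-0.6290, 1.3186, -1.1860) x2=(1.5854, -0.1614, 0.2266)
step 4: x0=(1.4675, -1.7078, -1.0981) x1=(-0.5923, 1.2815, -1.1937) x2=(1.5656, -0.1448, 0.2506)
step 5: x0=(1.4623, -1.7108, -1.0995) x1=(-0.5541, 1.2430, -1.2008) x2=(1.5450, -0.1280, 0.2738)
step 6: x0=(1.4563, -1.7123, -1.1006) x1=(-0.5146, 1.2029, -1.2075) x2=(1.5237, -0.1112, 0.2962)
step 7: x0=(1.4496, -1.7123, -1.1014) x1=(-0.4738, 1.1614, -1.2137) x2=(1.5017, -0.0943, 0.3178)
step 8: x0=(1.4422, -1.7107, -1.1018) x1=(-0.4316, 1.1185, -1.2194) x2=(1.4791, -0.0774, 0.3385)
step 9: x0=(1.4341, -1.7077, -1.1020) x1=(-0.3883, 1.0743, -1.2246) x2=(1.4559, -0.0606, 0.3583)
step 10: x0=(1.4252, -1.7032, -1.1018) x1=(-0.3438, 1.0287, -1.2293) x2=(1.4320, -0.0438, 0.3773)
step 11: x0=(1.4158, -1.6972, -1.1013) x1=(-0.2981, 0.9820, -1.2335) x2=(1.4076, -0.0271, 0.3955)
step 12: x0=(1.4056, -1.6898, -1.1004) x1=(-0.2515, 0.9340, -1.2371) x2=(1.3827, -0.0105, 0.4127)
step 13: x0=(1.3949, -1.6810, -1.0992) x1=(-0.2038, 0.8850, -1.2403) x2=(1.3574, 0.0060, 0.4291)
step 14: x0=(1.3836, -1.6709, -1.0976) x1=(-0.1552, 0.8348, -1.2430) x2=(1.3316, 0.0222, 0.4446)
step 15: x0=(1.3718, -1.6594, -1.0957) x1=(-0.1057, 0.7837, -1.2452) x2=(1.3054, 0.0382, 0.4592)
step 16: x0=(1.3594, -1.6466, -1.0934) x1=(-0.0554, 0.7316, -1.2469) x2=(1.2788, 0.0540, 0.4730)
step 17: x0=(1.3466, -1.6326, -1.0907) x1=(-0.0043, 0.6787, -1.2482) x2=(1.2519, 0.0695, 0.4859)
step 18: x0=(1.3332, -1.6173, -1.0876) x1=(0.0474, 0.6249, -1.2490) x2=(1.2247, 0.0847, 0.4979)
step 19: x0=(1.3195, -1.6009, -1.0841) x1=(0.0998, 0.5703, -1.2493) x2=(1.1973, 0.0995, 0.5091)
step 20: x0=(1.3054, -1.5834, -1.0802) x1=(0.1527, 0.5151, -1.2492) x2=(1.1696, 0.1141, 0.5194)
step 21: x0=(1.2908, -1.5648, -1.0760) x1=(0.2062, 0.4592, -1.2487) x2=(1.1417, 0.1282, 0.5288)
step 22: x0=(1.2760, -1.5452, -1.0713) x1=(0.2601, 0.4028, -1.2478) x2=(1.1137, 0.1420, 0.5375)
step 23: x0=(1.2608, -1.5246, -1.0663) x1=(0.3145, 0.3458, -1.2465) x2=(1.0855, 0.1553, 0.5453)
step 24: x0=(1.2454, -1.5031, -1.0608) x1=(0.3692, 0.2884, -1.2447) x2=(1.0572, 0.1683, 0.5523)

2.3304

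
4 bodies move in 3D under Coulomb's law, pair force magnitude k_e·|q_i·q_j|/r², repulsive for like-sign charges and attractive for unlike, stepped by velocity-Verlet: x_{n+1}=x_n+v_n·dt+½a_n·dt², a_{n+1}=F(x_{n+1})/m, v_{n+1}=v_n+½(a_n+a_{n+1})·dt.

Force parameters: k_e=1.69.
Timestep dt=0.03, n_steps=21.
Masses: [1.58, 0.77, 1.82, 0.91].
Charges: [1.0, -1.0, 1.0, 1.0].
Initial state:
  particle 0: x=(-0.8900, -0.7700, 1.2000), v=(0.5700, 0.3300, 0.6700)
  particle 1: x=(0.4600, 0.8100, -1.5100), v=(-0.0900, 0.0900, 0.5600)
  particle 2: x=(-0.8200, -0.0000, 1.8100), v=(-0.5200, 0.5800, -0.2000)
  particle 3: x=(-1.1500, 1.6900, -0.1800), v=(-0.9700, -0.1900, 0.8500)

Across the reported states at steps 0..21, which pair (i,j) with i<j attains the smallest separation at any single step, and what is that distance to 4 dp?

step 0: x0=(-0.8900, -0.7700, 1.2000) x1=(0.4600, 0.8100, -1.5100) x2=(-0.8200, -0.0000, 1.8100) x3=(-1.1500, 1.6900, -0.1800)
step 1: x0=(-0.8729, -0.7605, 1.2198) x1=(0.4571, 0.8127, -1.4930) x2=(-0.8356, 0.0177, 1.8043) x3=(-1.1790, 1.6844, -0.1547)
step 2: x0=(-0.8558, -0.7519, 1.2390) x1=(0.4538, 0.8155, -1.4754) x2=(-0.8510, 0.0360, 1.7991) x3=(-1.2078, 1.6790, -0.1300)
step 3: x0=(-0.8387, -0.7442, 1.2575) x1=(0.4501, 0.8182, -1.4574) x2=(-0.8665, 0.0551, 1.7945) x3=(-1.2365, 1.6739, -0.1056)
step 4: x0=(-0.8215, -0.7375, 1.2755) x1=(0.4461, 0.8211, -1.4389) x2=(-0.8819, 0.0747, 1.7905) x3=(-1.2650, 1.6690, -0.0818)
step 5: x0=(-0.8041, -0.7316, 1.2929) x1=(0.4416, 0.8239, -1.4199) x2=(-0.8973, 0.0951, 1.7870) x3=(-1.2934, 1.6643, -0.0585)
step 6: x0=(-0.7867, -0.7267, 1.3098) x1=(0.4368, 0.8267, -1.4004) x2=(-0.9128, 0.1162, 1.7839) x3=(-1.3216, 1.6599, -0.0356)
step 7: x0=(-0.7690, -0.7228, 1.3262) x1=(0.4316, 0.8295, -1.3804) x2=(-0.9283, 0.1379, 1.7814) x3=(-1.3497, 1.6558, -0.0132)
step 8: x0=(-0.7511, -0.7198, 1.3421) x1=(0.4260, 0.8324, -1.3599) x2=(-0.9439, 0.1603, 1.7793) x3=(-1.3777, 1.6519, 0.0086)
step 9: x0=(-0.7330, -0.7177, 1.3576) x1=(0.4200, 0.8352, -1.3390) x2=(-0.9596, 0.1833, 1.7776) x3=(-1.4056, 1.6483, 0.0300)
step 10: x0=(-0.7146, -0.7165, 1.3727) x1=(0.4137, 0.8381, -1.3175) x2=(-0.9755, 0.2070, 1.7763) x3=(-1.4333, 1.6449, 0.0509)
step 11: x0=(-0.6959, -0.7161, 1.3874) x1=(0.4069, 0.8409, -1.2956) x2=(-0.9915, 0.2313, 1.7753) x3=(-1.4610, 1.6419, 0.0713)
step 12: x0=(-0.6769, -0.7165, 1.4019) x1=(0.3998, 0.8438, -1.2732) x2=(-1.0076, 0.2562, 1.7747) x3=(-1.4886, 1.6392, 0.0912)
step 13: x0=(-0.6576, -0.7177, 1.4160) x1=(0.3923, 0.8466, -1.2503) x2=(-1.0238, 0.2815, 1.7743) x3=(-1.5161, 1.6367, 0.1106)
step 14: x0=(-0.6380, -0.7197, 1.4298) x1=(0.3844, 0.8494, -1.2270) x2=(-1.0402, 0.3074, 1.7743) x3=(-1.5435, 1.6346, 0.1295)
step 15: x0=(-0.6181, -0.7224, 1.4435) x1=(0.3761, 0.8522, -1.2031) x2=(-1.0568, 0.3337, 1.7745) x3=(-1.5709, 1.6327, 0.1478)
step 16: x0=(-0.5979, -0.7257, 1.4569) x1=(0.3675, 0.8550, -1.1788) x2=(-1.0735, 0.3605, 1.7749) x3=(-1.5982, 1.6312, 0.1657)
step 17: x0=(-0.5773, -0.7296, 1.4701) x1=(0.3585, 0.8577, -1.1540) x2=(-1.0903, 0.3876, 1.7756) x3=(-1.6255, 1.6299, 0.1830)
step 18: x0=(-0.5565, -0.7341, 1.4832) x1=(0.3491, 0.8604, -1.1287) x2=(-1.1073, 0.4151, 1.7765) x3=(-1.6527, 1.6290, 0.1998)
step 19: x0=(-0.5353, -0.7391, 1.4961) x1=(0.3393, 0.8631, -1.1029) x2=(-1.1244, 0.4430, 1.7775) x3=(-1.6799, 1.6284, 0.2161)
step 20: x0=(-0.5138, -0.7447, 1.5088) x1=(0.3291, 0.8658, -1.0766) x2=(-1.1416, 0.4711, 1.7788) x3=(-1.7071, 1.6281, 0.2319)
step 21: x0=(-0.4921, -0.7507, 1.5215) x1=(0.3185, 0.8684, -1.0499) x2=(-1.1589, 0.4995, 1.7802) x3=(-1.7343, 1.6281, 0.2471)

pair (0,2), distance 0.9633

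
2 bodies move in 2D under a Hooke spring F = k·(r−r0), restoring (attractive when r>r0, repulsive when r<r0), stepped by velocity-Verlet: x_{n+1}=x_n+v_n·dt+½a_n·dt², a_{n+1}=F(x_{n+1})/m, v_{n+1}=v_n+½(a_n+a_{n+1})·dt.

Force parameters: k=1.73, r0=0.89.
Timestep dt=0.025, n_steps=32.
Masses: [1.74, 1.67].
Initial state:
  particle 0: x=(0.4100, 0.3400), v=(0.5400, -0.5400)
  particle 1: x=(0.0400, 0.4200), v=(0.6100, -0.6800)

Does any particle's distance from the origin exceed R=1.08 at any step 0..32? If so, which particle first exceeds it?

step 0: x0=(0.4100, 0.3400) x1=(0.0400, 0.4200)
step 1: x0=(0.4237, 0.3265) x1=(0.0551, 0.4030)
step 2: x0=(0.4376, 0.3129) x1=(0.0699, 0.3861)
step 3: x0=(0.4519, 0.2992) x1=(0.0843, 0.3693)
step 4: x0=(0.4665, 0.2855) x1=(0.0984, 0.3525)
step 5: x0=(0.4814, 0.2717) x1=(0.1122, 0.3358)
step 6: x0=(0.4966, 0.2579) x1=(0.1256, 0.3192)
step 7: x0=(0.5122, 0.2440) x1=(0.1387, 0.3026)
step 8: x0=(0.5280, 0.2301) x1=(0.1515, 0.2860)
step 9: x0=(0.5442, 0.2161) x1=(0.1640, 0.2695)
step 10: x0=(0.5607, 0.2020) x1=(0.1762, 0.2531)
step 11: x0=(0.5775, 0.1880) x1=(0.1880, 0.2367)
step 12: x0=(0.5946, 0.1739) x1=(0.1995, 0.2203)
step 13: x0=(0.6120, 0.1597) x1=(0.2107, 0.2040)
step 14: x0=(0.6297, 0.1456) x1=(0.2215, 0.1877)
step 15: x0=(0.6477, 0.1314) x1=(0.2321, 0.1714)
step 16: x0=(0.6660, 0.1171) x1=(0.2424, 0.1552)
step 17: x0=(0.6845, 0.1029) x1=(0.2523, 0.1389)
step 18: x0=(0.7034, 0.0886) x1=(0.2620, 0.1228)
step 19: x0=(0.7225, 0.0743) x1=(0.2714, 0.1066)
step 20: x0=(0.7420, 0.0600) x1=(0.2805, 0.0905)
step 21: x0=(0.7616, 0.0456) x1=(0.2893, 0.0743)
step 22: x0=(0.7816, 0.0313) x1=(0.2978, 0.0582)
step 23: x0=(0.8017, 0.0169) x1=(0.3061, 0.0421)
step 24: x0=(0.8222, 0.0025) x1=(0.3141, 0.0260)
step 25: x0=(0.8428, -0.0119) x1=(0.3219, 0.0100)
step 26: x0=(0.8637, -0.0263) x1=(0.3295, -0.0061)
step 27: x0=(0.8848, -0.0407) x1=(0.3368, -0.0221)
step 28: x0=(0.9062, -0.0551) x1=(0.3439, -0.0382)
step 29: x0=(0.9277, -0.0695) x1=(0.3508, -0.0542)
step 30: x0=(0.9494, -0.0840) x1=(0.3574, -0.0702)
step 31: x0=(0.9713, -0.0984) x1=(0.3639, -0.0863)
step 32: x0=(0.9934, -0.1128) x1=(0.3702, -0.1023)

no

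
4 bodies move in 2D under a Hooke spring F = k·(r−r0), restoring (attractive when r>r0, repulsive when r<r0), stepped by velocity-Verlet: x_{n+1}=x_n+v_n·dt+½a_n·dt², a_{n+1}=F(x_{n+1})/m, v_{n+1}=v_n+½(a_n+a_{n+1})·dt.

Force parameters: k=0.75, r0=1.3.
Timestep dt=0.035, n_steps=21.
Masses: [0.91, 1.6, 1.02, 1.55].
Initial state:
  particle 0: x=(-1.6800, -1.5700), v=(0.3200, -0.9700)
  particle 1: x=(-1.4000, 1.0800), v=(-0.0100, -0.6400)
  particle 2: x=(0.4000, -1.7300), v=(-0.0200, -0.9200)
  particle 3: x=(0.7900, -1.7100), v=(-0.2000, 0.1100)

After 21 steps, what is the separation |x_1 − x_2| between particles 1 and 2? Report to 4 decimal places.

2.4553

step 0: x0=(-1.6800, -1.5700) x1=(-1.4000, 1.0800) x2=(0.4000, -1.7300) x3=(0.7900, -1.7100)
step 1: x0=(-1.6677, -1.6033) x1=(-1.3997, 1.0562) x2=(0.3980, -1.7614) x3=(0.7825, -1.7056)
step 2: x0=(-1.6534, -1.6354) x1=(-1.3980, 1.0296) x2=(0.3936, -1.7914) x3=(0.7741, -1.7000)
step 3: x0=(-1.6370, -1.6661) x1=(-1.3950, 1.0003) x2=(0.3867, -1.8199) x3=(0.7647, -1.6933)
step 4: x0=(-1.6187, -1.6956) x1=(-1.3907, 0.9683) x2=(0.3774, -1.8471) x3=(0.7543, -1.6855)
step 5: x0=(-1.5984, -1.7237) x1=(-1.3850, 0.9335) x2=(0.3657, -1.8730) x3=(0.7430, -1.6764)
step 6: x0=(-1.5764, -1.7505) x1=(-1.3781, 0.8960) x2=(0.3518, -1.8977) x3=(0.7308, -1.6662)
step 7: x0=(-1.5525, -1.7759) x1=(-1.3699, 0.8559) x2=(0.3357, -1.9212) x3=(0.7176, -1.6548)
step 8: x0=(-1.5270, -1.8000) x1=(-1.3604, 0.8132) x2=(0.3176, -1.9436) x3=(0.7036, -1.6422)
step 9: x0=(-1.4999, -1.8227) x1=(-1.3497, 0.7680) x2=(0.2975, -1.9649) x3=(0.6886, -1.6286)
step 10: x0=(-1.4713, -1.8440) x1=(-1.3378, 0.7203) x2=(0.2755, -1.9852) x3=(0.6728, -1.6138)
step 11: x0=(-1.4414, -1.8641) x1=(-1.3247, 0.6702) x2=(0.2517, -2.0045) x3=(0.6561, -1.5980)
step 12: x0=(-1.4101, -1.8828) x1=(-1.3105, 0.6177) x2=(0.2263, -2.0229) x3=(0.6385, -1.5812)
step 13: x0=(-1.3777, -1.9002) x1=(-1.2952, 0.5630) x2=(0.1994, -2.0403) x3=(0.6201, -1.5634)
step 14: x0=(-1.3443, -1.9163) x1=(-1.2788, 0.5061) x2=(0.1711, -2.0568) x3=(0.6010, -1.5447)
step 15: x0=(-1.3099, -1.9312) x1=(-1.2614, 0.4471) x2=(0.1414, -2.0724) x3=(0.5811, -1.5252)
step 16: x0=(-1.2747, -1.9449) x1=(-1.2430, 0.3861) x2=(0.1106, -2.0872) x3=(0.5605, -1.5048)
step 17: x0=(-1.2389, -1.9575) x1=(-1.2237, 0.3231) x2=(0.0788, -2.1012) x3=(0.5392, -1.4837)
step 18: x0=(-1.2024, -1.9689) x1=(-1.2034, 0.2584) x2=(0.0460, -2.1144) x3=(0.5172, -1.4619)
step 19: x0=(-1.1656, -1.9792) x1=(-1.1824, 0.1920) x2=(0.0124, -2.1269) x3=(0.4947, -1.4395)
step 20: x0=(-1.1284, -1.9885) x1=(-1.1606, 0.1240) x2=(-0.0218, -2.1386) x3=(0.4717, -1.4165)
step 21: x0=(-1.0911, -1.9968) x1=(-1.1381, 0.0546) x2=(-0.0566, -2.1498) x3=(0.4482, -1.3930)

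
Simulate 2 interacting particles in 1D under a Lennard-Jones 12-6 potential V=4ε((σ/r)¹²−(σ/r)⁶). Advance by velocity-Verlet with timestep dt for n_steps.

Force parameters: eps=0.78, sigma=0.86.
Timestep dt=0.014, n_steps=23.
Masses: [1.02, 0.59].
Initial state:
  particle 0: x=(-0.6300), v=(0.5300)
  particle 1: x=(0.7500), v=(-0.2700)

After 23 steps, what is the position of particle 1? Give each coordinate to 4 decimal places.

step 0: x0=(-0.6300) x1=(0.7500)
step 1: x0=(-0.6225) x1=(0.7461)
step 2: x0=(-0.6149) x1=(0.7420)
step 3: x0=(-0.6071) x1=(0.7376)
step 4: x0=(-0.5992) x1=(0.7329)
step 5: x0=(-0.5911) x1=(0.7279)
step 6: x0=(-0.5828) x1=(0.7227)
step 7: x0=(-0.5743) x1=(0.7171)
step 8: x0=(-0.5656) x1=(0.7111)
step 9: x0=(-0.5568) x1=(0.7048)
step 10: x0=(-0.5476) x1=(0.6981)
step 11: x0=(-0.5383) x1=(0.6910)
step 12: x0=(-0.5287) x1=(0.6834)
step 13: x0=(-0.5188) x1=(0.6753)
step 14: x0=(-0.5086) x1=(0.6667)
step 15: x0=(-0.4980) x1=(0.6576)
step 16: x0=(-0.4871) x1=(0.6478)
step 17: x0=(-0.4759) x1=(0.6374)
step 18: x0=(-0.4642) x1=(0.6263)
step 19: x0=(-0.4522) x1=(0.6145)
step 20: x0=(-0.4397) x1=(0.6020)
step 21: x0=(-0.4268) x1=(0.5888)
step 22: x0=(-0.4136) x1=(0.5749)
step 23: x0=(-0.4002) x1=(0.5608)

(0.5608)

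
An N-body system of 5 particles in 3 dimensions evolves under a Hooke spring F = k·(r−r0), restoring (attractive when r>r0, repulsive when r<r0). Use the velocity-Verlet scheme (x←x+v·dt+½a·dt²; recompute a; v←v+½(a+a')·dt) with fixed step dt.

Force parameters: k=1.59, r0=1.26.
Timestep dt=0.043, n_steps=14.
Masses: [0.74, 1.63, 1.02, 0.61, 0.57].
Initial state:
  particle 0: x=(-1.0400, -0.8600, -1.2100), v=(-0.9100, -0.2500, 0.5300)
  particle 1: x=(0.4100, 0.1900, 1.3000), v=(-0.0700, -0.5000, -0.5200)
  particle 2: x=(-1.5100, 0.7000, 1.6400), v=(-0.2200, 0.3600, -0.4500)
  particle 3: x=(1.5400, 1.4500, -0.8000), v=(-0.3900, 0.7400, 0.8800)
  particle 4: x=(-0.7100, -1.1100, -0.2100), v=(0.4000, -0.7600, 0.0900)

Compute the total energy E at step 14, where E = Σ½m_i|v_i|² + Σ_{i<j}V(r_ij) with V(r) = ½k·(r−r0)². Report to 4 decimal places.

step 0: x0=(-1.0400, -0.8600, -1.2100) x1=(0.4100, 0.1900, 1.3000) x2=(-1.5100, 0.7000, 1.6400) x3=(1.5400, 1.4500, -0.8000) x4=(-0.7100, -1.1100, -0.2100)
step 1: x0=(-1.0748, -0.8646, -1.1806) x1=(0.4057, 0.1682, 1.2748) x2=(-1.5144, 0.7132, 1.6141) x3=(1.5093, 1.4715, -0.7552) x4=(-0.6888, -1.1346, -0.2024)
step 2: x0=(-1.1010, -0.8568, -1.1382) x1=(0.3986, 0.1459, 1.2441) x2=(-1.5087, 0.7216, 1.5755) x3=(1.4513, 1.4720, -0.6971) x4=(-0.6598, -1.1428, -0.1874)
step 3: x0=(-1.1184, -0.8369, -1.0833) x1=(0.3889, 0.1231, 1.2083) x2=(-1.4933, 0.7252, 1.5247) x3=(1.3669, 1.4517, -0.6267) x4=(-0.6237, -1.1348, -0.1652)
step 4: x0=(-1.1274, -0.8052, -1.0167) x1=(0.3765, 0.1000, 1.1677) x2=(-1.4684, 0.7241, 1.4625) x3=(1.2576, 1.4114, -0.5452) x4=(-0.5810, -1.1111, -0.1363)
step 5: x0=(-1.1285, -0.7625, -0.9390) x1=(0.3614, 0.0767, 1.1229) x2=(-1.4348, 0.7184, 1.3899) x3=(1.1256, 1.3522, -0.4540) x4=(-0.5327, -1.0726, -0.1012)
step 6: x0=(-1.1221, -0.7095, -0.8514) x1=(0.3439, 0.0533, 1.0743) x2=(-1.3932, 0.7082, 1.3080) x3=(0.9736, 1.2757, -0.3546) x4=(-0.4797, -1.0207, -0.0604)
step 7: x0=(-1.1091, -0.6474, -0.7550) x1=(0.3240, 0.0298, 1.0226) x2=(-1.3444, 0.6939, 1.2181) x3=(0.8043, 1.1841, -0.2488) x4=(-0.4230, -0.9569, -0.0146)
step 8: x0=(-1.0903, -0.5774, -0.6510) x1=(0.3019, 0.0063, 0.9683) x2=(-1.2893, 0.6759, 1.1215) x3=(0.6211, 1.0799, -0.1381) x4=(-0.3638, -0.8830, 0.0353)
step 9: x0=(-1.0668, -0.5009, -0.5409) x1=(0.2779, -0.0172, 0.9123) x2=(-1.2292, 0.6545, 1.0197) x3=(0.4274, 0.9658, -0.0245) x4=(-0.3031, -0.8014, 0.0884)
step 10: x0=(-1.0396, -0.4193, -0.4260) x1=(0.2524, -0.0406, 0.8552) x2=(-1.1652, 0.6303, 0.9142) x3=(0.2265, 0.8450, 0.0905) x4=(-0.2420, -0.7142, 0.1438)
step 11: x0=(-1.0100, -0.3342, -0.3080) x1=(0.2257, -0.0639, 0.7977) x2=(-1.0985, 0.6039, 0.8065) x3=(0.0216, 0.7206, 0.2053) x4=(-0.1811, -0.6239, 0.2004)
step 12: x0=(-0.9793, -0.2473, -0.1884) x1=(0.1985, -0.0871, 0.7403) x2=(-1.0306, 0.5760, 0.6978) x3=(-0.1846, 0.5956, 0.3190) x4=(-0.1211, -0.5331, 0.2573)
step 13: x0=(-0.9486, -0.1601, -0.0687) x1=(0.1714, -0.1102, 0.6836) x2=(-0.9628, 0.5474, 0.5895) x3=(-0.3902, 0.4727, 0.4312) x4=(-0.0618, -0.4441, 0.3133)
step 14: x0=(-0.9192, -0.0742, 0.0494) x1=(0.1451, -0.1329, 0.6279) x2=(-0.8965, 0.5195, 0.4822) x3=(-0.5938, 0.3529, 0.5428) x4=(-0.0029, -0.3586, 0.3672)
step 0 velocities: v0=(-0.9100, -0.2500, 0.5300) v1=(-0.0700, -0.5000, -0.5200) v2=(-0.2200, 0.3600, -0.4500) v3=(-0.3900, 0.7400, 0.8800) v4=(0.4000, -0.7600, 0.0900)
step 0: KE=1.7178, PE=24.1790, E=25.8968
step 14 velocities: v0=(0.6614, 1.9674, 2.7114) v1=(-0.5957, -0.5230, -1.2816) v2=(1.5154, -0.6212, -2.4904) v3=(-4.7054, -2.7685, 2.6260) v4=(1.3759, 1.9375, 1.2188)
step 14: KE=23.9225, PE=1.9646, E=25.8871

25.8871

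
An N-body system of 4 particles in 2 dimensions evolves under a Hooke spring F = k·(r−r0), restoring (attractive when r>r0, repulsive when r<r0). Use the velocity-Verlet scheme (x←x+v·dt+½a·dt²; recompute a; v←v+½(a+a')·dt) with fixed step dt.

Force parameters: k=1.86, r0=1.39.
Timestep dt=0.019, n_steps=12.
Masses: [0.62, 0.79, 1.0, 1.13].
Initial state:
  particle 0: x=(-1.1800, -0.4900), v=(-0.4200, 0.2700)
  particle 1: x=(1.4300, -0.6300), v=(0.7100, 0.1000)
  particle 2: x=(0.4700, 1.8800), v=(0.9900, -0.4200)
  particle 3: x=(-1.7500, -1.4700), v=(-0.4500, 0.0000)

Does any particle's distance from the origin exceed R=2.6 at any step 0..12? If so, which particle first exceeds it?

step 0: x0=(-1.1800, -0.4900) x1=(1.4300, -0.6300) x2=(0.4700, 1.8800) x3=(-1.7500, -1.4700)
step 1: x0=(-1.1868, -0.4841) x1=(1.4420, -0.6278) x2=(0.4882, 1.8705) x3=(-1.7576, -1.4693)
step 2: x0=(-1.1911, -0.4768) x1=(1.4510, -0.6249) x2=(0.5051, 1.8578) x3=(-1.7633, -1.4671)
step 3: x0=(-1.1931, -0.4679) x1=(1.4569, -0.6213) x2=(0.5208, 1.8421) x3=(-1.7671, -1.4634)
step 4: x0=(-1.1925, -0.4577) x1=(1.4598, -0.6171) x2=(0.5351, 1.8234) x3=(-1.7690, -1.4583)
step 5: x0=(-1.1895, -0.4460) x1=(1.4596, -0.6123) x2=(0.5481, 1.8017) x3=(-1.7689, -1.4518)
step 6: x0=(-1.1841, -0.4329) x1=(1.4564, -0.6069) x2=(0.5598, 1.7770) x3=(-1.7668, -1.4438)
step 7: x0=(-1.1762, -0.4185) x1=(1.4503, -0.6010) x2=(0.5702, 1.7495) x3=(-1.7629, -1.4344)
step 8: x0=(-1.1659, -0.4029) x1=(1.4411, -0.5944) x2=(0.5792, 1.7191) x3=(-1.7569, -1.4236)
step 9: x0=(-1.1533, -0.3860) x1=(1.4290, -0.5874) x2=(0.5869, 1.6860) x3=(-1.7491, -1.4114)
step 10: x0=(-1.1383, -0.3679) x1=(1.4140, -0.5798) x2=(0.5932, 1.6502) x3=(-1.7393, -1.3979)
step 11: x0=(-1.1210, -0.3487) x1=(1.3962, -0.5718) x2=(0.5983, 1.6118) x3=(-1.7276, -1.3830)
step 12: x0=(-1.1016, -0.3284) x1=(1.3757, -0.5633) x2=(0.6020, 1.5710) x3=(-1.7140, -1.3669)

no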